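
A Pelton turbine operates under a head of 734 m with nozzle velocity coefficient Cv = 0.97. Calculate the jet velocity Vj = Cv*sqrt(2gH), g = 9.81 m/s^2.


Vj = 0.97 * sqrt(2*9.81*734) = 116.4044 m/s


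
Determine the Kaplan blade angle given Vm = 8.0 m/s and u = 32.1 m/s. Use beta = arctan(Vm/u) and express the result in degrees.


beta = arctan(8.0 / 32.1) = 13.9942 degrees


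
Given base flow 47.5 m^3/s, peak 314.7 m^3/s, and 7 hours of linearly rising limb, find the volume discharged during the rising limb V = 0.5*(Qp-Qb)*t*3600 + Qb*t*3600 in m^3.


V = 0.5*(314.7 - 47.5)*7*3600 + 47.5*7*3600 = 4.5637e+06 m^3


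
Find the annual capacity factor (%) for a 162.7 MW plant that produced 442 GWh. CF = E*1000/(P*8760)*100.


CF = 442 * 1000 / (162.7 * 8760) * 100 = 31.0121 %


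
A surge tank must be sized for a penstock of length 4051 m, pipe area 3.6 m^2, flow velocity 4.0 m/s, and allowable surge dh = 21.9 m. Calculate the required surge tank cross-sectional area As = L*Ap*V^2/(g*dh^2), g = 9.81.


As = 4051 * 3.6 * 4.0^2 / (9.81 * 21.9^2) = 49.5938 m^2


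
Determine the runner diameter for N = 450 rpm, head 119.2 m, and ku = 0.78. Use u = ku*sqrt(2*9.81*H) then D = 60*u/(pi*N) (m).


u = 0.78 * sqrt(2*9.81*119.2) = 37.7209 m/s
D = 60 * 37.7209 / (pi * 450) = 1.6009 m


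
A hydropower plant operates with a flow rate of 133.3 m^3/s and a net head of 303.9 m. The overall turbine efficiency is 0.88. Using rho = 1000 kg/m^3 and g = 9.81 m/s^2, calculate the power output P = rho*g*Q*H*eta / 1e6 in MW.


P = 1000 * 9.81 * 133.3 * 303.9 * 0.88 / 1e6 = 349.7136 MW


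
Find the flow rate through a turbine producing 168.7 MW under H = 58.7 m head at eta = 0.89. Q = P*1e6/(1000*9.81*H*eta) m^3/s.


Q = 168.7 * 1e6 / (1000 * 9.81 * 58.7 * 0.89) = 329.1683 m^3/s


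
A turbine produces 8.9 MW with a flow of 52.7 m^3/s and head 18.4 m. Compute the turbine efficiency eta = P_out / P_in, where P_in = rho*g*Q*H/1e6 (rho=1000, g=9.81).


P_in = 1000 * 9.81 * 52.7 * 18.4 / 1e6 = 9.5126 MW
eta = 8.9 / 9.5126 = 0.9356


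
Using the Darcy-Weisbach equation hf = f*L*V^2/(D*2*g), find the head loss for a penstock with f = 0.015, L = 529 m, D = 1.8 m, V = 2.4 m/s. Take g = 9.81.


hf = 0.015 * 529 * 2.4^2 / (1.8 * 2 * 9.81) = 1.2942 m


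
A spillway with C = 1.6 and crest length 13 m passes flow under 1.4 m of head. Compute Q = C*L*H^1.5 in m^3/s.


Q = 1.6 * 13 * 1.4^1.5 = 34.4552 m^3/s


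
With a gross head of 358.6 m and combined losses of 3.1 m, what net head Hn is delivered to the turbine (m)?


Hn = 358.6 - 3.1 = 355.5000 m


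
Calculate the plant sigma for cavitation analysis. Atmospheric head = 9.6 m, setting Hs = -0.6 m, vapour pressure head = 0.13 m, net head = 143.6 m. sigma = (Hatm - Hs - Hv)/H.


sigma = (9.6 - (-0.6) - 0.13) / 143.6 = 0.0701


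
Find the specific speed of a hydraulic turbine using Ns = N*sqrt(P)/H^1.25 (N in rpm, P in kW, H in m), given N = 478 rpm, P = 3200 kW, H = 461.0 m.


Ns = 478 * 3200^0.5 / 461.0^1.25 = 12.6583


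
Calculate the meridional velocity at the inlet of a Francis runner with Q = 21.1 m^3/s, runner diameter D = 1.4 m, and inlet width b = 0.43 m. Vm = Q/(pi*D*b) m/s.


Vm = 21.1 / (pi * 1.4 * 0.43) = 11.1567 m/s


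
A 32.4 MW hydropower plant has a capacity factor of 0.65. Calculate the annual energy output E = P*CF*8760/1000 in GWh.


E = 32.4 * 0.65 * 8760 / 1000 = 184.4856 GWh


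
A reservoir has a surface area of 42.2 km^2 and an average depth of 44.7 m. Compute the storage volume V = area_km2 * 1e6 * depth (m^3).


V = 42.2 * 1e6 * 44.7 = 1.8863e+09 m^3


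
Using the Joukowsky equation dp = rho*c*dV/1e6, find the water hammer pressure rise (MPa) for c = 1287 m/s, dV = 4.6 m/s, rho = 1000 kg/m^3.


dp = 1000 * 1287 * 4.6 / 1e6 = 5.9202 MPa


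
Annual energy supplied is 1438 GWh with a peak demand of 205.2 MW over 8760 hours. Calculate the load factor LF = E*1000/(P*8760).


LF = 1438 * 1000 / (205.2 * 8760) = 0.8000


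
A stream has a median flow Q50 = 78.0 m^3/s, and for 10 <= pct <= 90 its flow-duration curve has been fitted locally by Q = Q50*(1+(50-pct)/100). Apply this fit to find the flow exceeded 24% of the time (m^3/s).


Q = 78.0 * (1 + (50 - 24)/100) = 98.2800 m^3/s


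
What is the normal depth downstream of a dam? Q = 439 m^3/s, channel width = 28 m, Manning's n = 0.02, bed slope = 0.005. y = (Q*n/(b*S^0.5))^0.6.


y = (439 * 0.02 / (28 * 0.005^0.5))^0.6 = 2.4441 m


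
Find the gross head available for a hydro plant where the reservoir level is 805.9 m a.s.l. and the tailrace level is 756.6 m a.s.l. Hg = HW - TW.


Hg = 805.9 - 756.6 = 49.3000 m


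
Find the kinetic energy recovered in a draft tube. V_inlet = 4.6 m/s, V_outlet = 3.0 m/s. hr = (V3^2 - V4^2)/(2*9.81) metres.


hr = (4.6^2 - 3.0^2) / (2*9.81) = 0.6198 m


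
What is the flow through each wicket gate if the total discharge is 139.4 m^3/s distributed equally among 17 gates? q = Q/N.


q = 139.4 / 17 = 8.2000 m^3/s


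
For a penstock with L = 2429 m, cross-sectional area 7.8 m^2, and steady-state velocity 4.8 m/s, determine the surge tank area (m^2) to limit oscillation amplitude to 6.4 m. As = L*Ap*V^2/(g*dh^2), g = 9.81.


As = 2429 * 7.8 * 4.8^2 / (9.81 * 6.4^2) = 1086.3647 m^2


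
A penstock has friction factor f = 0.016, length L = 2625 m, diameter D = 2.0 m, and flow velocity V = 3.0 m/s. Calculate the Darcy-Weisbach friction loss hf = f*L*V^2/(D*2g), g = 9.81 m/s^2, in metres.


hf = 0.016 * 2625 * 3.0^2 / (2.0 * 2 * 9.81) = 9.6330 m


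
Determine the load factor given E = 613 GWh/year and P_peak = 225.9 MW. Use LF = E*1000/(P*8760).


LF = 613 * 1000 / (225.9 * 8760) = 0.3098


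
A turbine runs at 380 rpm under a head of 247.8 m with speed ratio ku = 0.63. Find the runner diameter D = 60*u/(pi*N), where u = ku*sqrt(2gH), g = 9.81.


u = 0.63 * sqrt(2*9.81*247.8) = 43.9279 m/s
D = 60 * 43.9279 / (pi * 380) = 2.2078 m


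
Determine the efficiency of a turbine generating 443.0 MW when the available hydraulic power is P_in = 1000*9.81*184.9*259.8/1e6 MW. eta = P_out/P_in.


P_in = 1000 * 9.81 * 184.9 * 259.8 / 1e6 = 471.2432 MW
eta = 443.0 / 471.2432 = 0.9401


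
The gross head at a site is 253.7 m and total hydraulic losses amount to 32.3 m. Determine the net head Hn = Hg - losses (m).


Hn = 253.7 - 32.3 = 221.4000 m


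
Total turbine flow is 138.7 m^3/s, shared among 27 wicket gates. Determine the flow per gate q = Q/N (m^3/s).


q = 138.7 / 27 = 5.1370 m^3/s


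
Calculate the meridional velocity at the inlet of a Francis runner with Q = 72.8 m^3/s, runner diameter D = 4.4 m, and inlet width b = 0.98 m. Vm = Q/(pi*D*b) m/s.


Vm = 72.8 / (pi * 4.4 * 0.98) = 5.3741 m/s


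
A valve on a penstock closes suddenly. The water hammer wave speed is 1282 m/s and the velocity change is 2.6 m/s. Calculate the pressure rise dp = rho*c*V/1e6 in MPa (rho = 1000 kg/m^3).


dp = 1000 * 1282 * 2.6 / 1e6 = 3.3332 MPa


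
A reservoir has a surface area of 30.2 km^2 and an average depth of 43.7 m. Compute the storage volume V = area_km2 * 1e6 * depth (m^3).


V = 30.2 * 1e6 * 43.7 = 1.3197e+09 m^3


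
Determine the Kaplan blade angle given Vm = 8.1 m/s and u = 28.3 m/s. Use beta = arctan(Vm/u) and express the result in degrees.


beta = arctan(8.1 / 28.3) = 15.9721 degrees


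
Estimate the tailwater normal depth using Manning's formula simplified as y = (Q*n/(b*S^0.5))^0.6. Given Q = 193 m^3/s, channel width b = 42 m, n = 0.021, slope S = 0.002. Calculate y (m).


y = (193 * 0.021 / (42 * 0.002^0.5))^0.6 = 1.5864 m


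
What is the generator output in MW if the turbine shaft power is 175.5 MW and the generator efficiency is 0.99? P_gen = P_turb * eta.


P_gen = 175.5 * 0.99 = 173.7450 MW


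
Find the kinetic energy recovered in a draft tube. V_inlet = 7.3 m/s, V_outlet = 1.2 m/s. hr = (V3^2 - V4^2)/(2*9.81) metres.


hr = (7.3^2 - 1.2^2) / (2*9.81) = 2.6427 m


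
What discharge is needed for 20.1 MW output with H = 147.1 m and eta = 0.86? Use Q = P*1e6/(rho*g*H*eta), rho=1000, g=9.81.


Q = 20.1 * 1e6 / (1000 * 9.81 * 147.1 * 0.86) = 16.1963 m^3/s


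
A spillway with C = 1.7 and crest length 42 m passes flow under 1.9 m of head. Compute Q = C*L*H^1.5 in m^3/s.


Q = 1.7 * 42 * 1.9^1.5 = 186.9944 m^3/s


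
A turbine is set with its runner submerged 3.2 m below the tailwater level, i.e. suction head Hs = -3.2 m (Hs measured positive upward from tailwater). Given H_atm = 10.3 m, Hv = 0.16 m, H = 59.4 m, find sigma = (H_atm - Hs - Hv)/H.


sigma = (10.3 - (-3.2) - 0.16) / 59.4 = 0.2246


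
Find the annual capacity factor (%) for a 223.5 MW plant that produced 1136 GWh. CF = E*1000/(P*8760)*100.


CF = 1136 * 1000 / (223.5 * 8760) * 100 = 58.0225 %


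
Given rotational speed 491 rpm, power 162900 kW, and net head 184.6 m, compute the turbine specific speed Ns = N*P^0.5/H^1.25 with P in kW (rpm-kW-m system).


Ns = 491 * 162900^0.5 / 184.6^1.25 = 291.2409


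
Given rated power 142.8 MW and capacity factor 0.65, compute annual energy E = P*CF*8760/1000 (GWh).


E = 142.8 * 0.65 * 8760 / 1000 = 813.1032 GWh


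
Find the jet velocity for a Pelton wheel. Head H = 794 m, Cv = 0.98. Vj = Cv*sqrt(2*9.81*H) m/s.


Vj = 0.98 * sqrt(2*9.81*794) = 122.3167 m/s


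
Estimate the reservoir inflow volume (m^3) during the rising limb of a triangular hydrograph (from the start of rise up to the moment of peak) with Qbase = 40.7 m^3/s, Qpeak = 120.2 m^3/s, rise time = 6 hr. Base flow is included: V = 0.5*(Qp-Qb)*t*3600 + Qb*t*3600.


V = 0.5*(120.2 - 40.7)*6*3600 + 40.7*6*3600 = 1.7377e+06 m^3


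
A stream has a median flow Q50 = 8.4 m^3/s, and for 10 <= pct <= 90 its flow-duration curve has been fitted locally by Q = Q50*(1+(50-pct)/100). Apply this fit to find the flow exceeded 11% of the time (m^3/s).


Q = 8.4 * (1 + (50 - 11)/100) = 11.6760 m^3/s


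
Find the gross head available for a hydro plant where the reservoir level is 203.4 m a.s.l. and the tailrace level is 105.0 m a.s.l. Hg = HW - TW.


Hg = 203.4 - 105.0 = 98.4000 m


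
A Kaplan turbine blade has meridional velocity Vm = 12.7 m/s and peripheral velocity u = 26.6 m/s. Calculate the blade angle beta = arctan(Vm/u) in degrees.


beta = arctan(12.7 / 26.6) = 25.5218 degrees


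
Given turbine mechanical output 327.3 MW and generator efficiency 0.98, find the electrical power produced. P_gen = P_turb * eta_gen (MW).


P_gen = 327.3 * 0.98 = 320.7540 MW


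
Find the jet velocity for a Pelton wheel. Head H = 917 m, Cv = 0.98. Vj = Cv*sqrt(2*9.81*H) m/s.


Vj = 0.98 * sqrt(2*9.81*917) = 131.4499 m/s


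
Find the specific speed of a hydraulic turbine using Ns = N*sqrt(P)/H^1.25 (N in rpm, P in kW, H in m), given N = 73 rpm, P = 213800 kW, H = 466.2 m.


Ns = 73 * 213800^0.5 / 466.2^1.25 = 15.5816


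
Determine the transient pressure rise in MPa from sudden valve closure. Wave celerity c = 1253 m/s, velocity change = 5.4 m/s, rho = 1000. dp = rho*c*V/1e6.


dp = 1000 * 1253 * 5.4 / 1e6 = 6.7662 MPa


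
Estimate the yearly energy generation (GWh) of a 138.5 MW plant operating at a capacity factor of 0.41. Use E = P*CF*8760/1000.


E = 138.5 * 0.41 * 8760 / 1000 = 497.4366 GWh


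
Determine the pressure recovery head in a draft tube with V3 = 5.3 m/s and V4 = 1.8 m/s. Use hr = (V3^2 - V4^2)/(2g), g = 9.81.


hr = (5.3^2 - 1.8^2) / (2*9.81) = 1.2666 m


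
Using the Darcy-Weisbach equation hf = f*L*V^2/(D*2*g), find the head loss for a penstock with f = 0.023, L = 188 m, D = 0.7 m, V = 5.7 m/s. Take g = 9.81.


hf = 0.023 * 188 * 5.7^2 / (0.7 * 2 * 9.81) = 10.2291 m


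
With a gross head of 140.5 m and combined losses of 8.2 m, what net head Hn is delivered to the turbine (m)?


Hn = 140.5 - 8.2 = 132.3000 m


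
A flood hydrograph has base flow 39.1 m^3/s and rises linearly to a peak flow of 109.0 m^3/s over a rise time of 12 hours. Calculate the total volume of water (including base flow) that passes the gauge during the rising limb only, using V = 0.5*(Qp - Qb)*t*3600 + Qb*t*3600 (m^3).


V = 0.5*(109.0 - 39.1)*12*3600 + 39.1*12*3600 = 3.1990e+06 m^3


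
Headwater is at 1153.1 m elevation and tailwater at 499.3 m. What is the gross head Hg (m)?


Hg = 1153.1 - 499.3 = 653.8000 m


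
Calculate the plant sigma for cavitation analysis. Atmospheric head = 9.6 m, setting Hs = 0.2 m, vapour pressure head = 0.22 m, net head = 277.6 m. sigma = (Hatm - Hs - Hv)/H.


sigma = (9.6 - 0.2 - 0.22) / 277.6 = 0.0331


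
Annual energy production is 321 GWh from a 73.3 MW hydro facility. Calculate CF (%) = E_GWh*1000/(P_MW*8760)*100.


CF = 321 * 1000 / (73.3 * 8760) * 100 = 49.9916 %


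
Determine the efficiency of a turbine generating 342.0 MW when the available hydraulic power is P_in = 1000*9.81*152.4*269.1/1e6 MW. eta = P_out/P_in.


P_in = 1000 * 9.81 * 152.4 * 269.1 / 1e6 = 402.3163 MW
eta = 342.0 / 402.3163 = 0.8501


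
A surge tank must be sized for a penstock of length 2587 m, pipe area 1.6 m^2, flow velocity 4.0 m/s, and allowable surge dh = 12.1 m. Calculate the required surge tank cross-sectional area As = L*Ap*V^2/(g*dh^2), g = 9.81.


As = 2587 * 1.6 * 4.0^2 / (9.81 * 12.1^2) = 46.1102 m^2


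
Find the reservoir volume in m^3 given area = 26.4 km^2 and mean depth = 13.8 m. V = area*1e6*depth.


V = 26.4 * 1e6 * 13.8 = 3.6432e+08 m^3


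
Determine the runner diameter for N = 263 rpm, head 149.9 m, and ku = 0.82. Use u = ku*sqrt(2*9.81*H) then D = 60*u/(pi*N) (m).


u = 0.82 * sqrt(2*9.81*149.9) = 44.4697 m/s
D = 60 * 44.4697 / (pi * 263) = 3.2293 m


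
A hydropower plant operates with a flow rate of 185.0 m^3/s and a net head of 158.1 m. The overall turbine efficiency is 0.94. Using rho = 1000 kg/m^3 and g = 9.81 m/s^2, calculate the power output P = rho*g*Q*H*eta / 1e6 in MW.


P = 1000 * 9.81 * 185.0 * 158.1 * 0.94 / 1e6 = 269.7121 MW


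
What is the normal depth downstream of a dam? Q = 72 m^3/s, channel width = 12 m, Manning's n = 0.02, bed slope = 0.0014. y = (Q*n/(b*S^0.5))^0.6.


y = (72 * 0.02 / (12 * 0.0014^0.5))^0.6 = 2.0122 m


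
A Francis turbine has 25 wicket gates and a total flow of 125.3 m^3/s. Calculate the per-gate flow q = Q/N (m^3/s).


q = 125.3 / 25 = 5.0120 m^3/s


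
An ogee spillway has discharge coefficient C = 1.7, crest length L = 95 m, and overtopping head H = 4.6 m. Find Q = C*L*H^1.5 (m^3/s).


Q = 1.7 * 95 * 4.6^1.5 = 1593.3430 m^3/s


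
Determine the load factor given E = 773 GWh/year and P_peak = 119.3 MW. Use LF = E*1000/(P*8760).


LF = 773 * 1000 / (119.3 * 8760) = 0.7397


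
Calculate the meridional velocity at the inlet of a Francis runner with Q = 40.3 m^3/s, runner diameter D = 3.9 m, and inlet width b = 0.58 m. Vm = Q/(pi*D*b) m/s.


Vm = 40.3 / (pi * 3.9 * 0.58) = 5.6710 m/s


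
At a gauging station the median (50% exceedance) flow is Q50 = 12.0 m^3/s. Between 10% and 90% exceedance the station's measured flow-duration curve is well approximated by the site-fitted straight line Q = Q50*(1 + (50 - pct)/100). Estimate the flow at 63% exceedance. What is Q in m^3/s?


Q = 12.0 * (1 + (50 - 63)/100) = 10.4400 m^3/s


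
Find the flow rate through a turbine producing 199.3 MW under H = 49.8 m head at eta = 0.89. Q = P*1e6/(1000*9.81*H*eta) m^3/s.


Q = 199.3 * 1e6 / (1000 * 9.81 * 49.8 * 0.89) = 458.3729 m^3/s


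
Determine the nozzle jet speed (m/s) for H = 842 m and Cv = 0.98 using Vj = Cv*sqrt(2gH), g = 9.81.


Vj = 0.98 * sqrt(2*9.81*842) = 125.9597 m/s


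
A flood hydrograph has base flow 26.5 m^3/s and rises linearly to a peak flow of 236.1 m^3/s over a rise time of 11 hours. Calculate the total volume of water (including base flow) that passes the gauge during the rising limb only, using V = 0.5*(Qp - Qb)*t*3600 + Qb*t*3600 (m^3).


V = 0.5*(236.1 - 26.5)*11*3600 + 26.5*11*3600 = 5.1995e+06 m^3


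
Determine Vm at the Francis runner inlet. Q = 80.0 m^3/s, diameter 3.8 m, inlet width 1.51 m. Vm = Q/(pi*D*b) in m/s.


Vm = 80.0 / (pi * 3.8 * 1.51) = 4.4379 m/s


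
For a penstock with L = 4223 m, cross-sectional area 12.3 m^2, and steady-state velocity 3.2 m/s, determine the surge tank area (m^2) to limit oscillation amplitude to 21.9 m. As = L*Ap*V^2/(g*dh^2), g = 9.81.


As = 4223 * 12.3 * 3.2^2 / (9.81 * 21.9^2) = 113.0496 m^2


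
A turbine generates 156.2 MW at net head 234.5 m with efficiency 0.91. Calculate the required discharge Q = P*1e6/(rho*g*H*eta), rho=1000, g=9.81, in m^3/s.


Q = 156.2 * 1e6 / (1000 * 9.81 * 234.5 * 0.91) = 74.6153 m^3/s


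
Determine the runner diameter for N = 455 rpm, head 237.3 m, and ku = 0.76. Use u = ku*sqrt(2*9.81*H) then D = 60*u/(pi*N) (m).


u = 0.76 * sqrt(2*9.81*237.3) = 51.8575 m/s
D = 60 * 51.8575 / (pi * 455) = 2.1767 m


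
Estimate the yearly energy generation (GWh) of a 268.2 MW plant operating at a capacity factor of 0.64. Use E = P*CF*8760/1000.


E = 268.2 * 0.64 * 8760 / 1000 = 1503.6365 GWh


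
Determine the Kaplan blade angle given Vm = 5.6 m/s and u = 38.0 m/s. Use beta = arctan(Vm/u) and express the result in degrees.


beta = arctan(5.6 / 38.0) = 8.3832 degrees


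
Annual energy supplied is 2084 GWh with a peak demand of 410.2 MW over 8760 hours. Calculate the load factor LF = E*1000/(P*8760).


LF = 2084 * 1000 / (410.2 * 8760) = 0.5800


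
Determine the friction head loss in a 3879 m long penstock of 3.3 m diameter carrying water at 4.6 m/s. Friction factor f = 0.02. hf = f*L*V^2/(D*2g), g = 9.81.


hf = 0.02 * 3879 * 4.6^2 / (3.3 * 2 * 9.81) = 25.3544 m


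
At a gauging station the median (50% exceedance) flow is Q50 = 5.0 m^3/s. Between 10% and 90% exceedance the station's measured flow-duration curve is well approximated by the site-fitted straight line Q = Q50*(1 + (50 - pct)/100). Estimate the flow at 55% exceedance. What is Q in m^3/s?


Q = 5.0 * (1 + (50 - 55)/100) = 4.7500 m^3/s


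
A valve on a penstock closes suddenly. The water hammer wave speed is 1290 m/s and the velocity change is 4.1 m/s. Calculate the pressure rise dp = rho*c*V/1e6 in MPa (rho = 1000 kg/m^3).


dp = 1000 * 1290 * 4.1 / 1e6 = 5.2890 MPa


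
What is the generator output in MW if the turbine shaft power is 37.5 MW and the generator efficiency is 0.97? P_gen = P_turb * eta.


P_gen = 37.5 * 0.97 = 36.3750 MW


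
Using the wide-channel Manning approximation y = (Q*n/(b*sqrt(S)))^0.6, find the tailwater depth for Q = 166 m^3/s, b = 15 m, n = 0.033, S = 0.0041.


y = (166 * 0.033 / (15 * 0.0041^0.5))^0.6 = 2.8424 m


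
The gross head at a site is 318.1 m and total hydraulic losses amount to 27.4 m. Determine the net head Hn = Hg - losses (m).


Hn = 318.1 - 27.4 = 290.7000 m


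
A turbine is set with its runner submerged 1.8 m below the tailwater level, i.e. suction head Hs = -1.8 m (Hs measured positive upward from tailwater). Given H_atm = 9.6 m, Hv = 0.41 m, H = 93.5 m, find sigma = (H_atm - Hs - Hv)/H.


sigma = (9.6 - (-1.8) - 0.41) / 93.5 = 0.1175


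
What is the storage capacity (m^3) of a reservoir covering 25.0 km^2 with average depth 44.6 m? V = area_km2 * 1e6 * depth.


V = 25.0 * 1e6 * 44.6 = 1.1150e+09 m^3


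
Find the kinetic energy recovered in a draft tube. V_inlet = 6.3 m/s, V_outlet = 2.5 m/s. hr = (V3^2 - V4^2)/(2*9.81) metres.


hr = (6.3^2 - 2.5^2) / (2*9.81) = 1.7044 m


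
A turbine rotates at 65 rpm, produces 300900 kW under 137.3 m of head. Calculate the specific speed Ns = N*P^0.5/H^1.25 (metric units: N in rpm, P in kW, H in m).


Ns = 65 * 300900^0.5 / 137.3^1.25 = 75.8641


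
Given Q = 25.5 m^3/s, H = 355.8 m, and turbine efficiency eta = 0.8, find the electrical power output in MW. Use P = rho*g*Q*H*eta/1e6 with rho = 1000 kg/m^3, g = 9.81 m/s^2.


P = 1000 * 9.81 * 25.5 * 355.8 * 0.8 / 1e6 = 71.2041 MW


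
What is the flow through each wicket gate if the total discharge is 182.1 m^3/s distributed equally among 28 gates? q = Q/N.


q = 182.1 / 28 = 6.5036 m^3/s


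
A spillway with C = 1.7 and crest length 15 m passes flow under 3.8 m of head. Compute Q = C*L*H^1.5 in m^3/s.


Q = 1.7 * 15 * 3.8^1.5 = 188.8929 m^3/s


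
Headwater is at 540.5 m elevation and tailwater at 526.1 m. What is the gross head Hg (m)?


Hg = 540.5 - 526.1 = 14.4000 m


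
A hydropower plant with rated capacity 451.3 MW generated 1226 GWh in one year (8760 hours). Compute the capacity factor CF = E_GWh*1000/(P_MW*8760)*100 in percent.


CF = 1226 * 1000 / (451.3 * 8760) * 100 = 31.0114 %


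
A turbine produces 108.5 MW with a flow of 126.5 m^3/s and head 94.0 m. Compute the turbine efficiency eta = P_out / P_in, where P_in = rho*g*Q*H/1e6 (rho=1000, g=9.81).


P_in = 1000 * 9.81 * 126.5 * 94.0 / 1e6 = 116.6507 MW
eta = 108.5 / 116.6507 = 0.9301


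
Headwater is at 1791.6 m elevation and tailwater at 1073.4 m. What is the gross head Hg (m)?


Hg = 1791.6 - 1073.4 = 718.2000 m


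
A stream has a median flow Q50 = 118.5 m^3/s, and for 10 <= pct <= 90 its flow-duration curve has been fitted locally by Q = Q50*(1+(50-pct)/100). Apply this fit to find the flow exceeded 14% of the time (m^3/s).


Q = 118.5 * (1 + (50 - 14)/100) = 161.1600 m^3/s


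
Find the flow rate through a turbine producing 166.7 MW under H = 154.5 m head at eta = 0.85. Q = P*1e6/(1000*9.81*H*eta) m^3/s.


Q = 166.7 * 1e6 / (1000 * 9.81 * 154.5 * 0.85) = 129.3955 m^3/s


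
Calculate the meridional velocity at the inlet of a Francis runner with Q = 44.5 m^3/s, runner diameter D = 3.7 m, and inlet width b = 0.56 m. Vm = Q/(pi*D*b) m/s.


Vm = 44.5 / (pi * 3.7 * 0.56) = 6.8363 m/s


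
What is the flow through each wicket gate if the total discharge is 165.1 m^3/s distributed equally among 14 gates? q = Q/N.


q = 165.1 / 14 = 11.7929 m^3/s


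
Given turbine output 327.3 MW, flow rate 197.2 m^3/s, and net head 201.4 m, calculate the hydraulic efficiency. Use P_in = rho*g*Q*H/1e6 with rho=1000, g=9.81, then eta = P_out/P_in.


P_in = 1000 * 9.81 * 197.2 * 201.4 / 1e6 = 389.6147 MW
eta = 327.3 / 389.6147 = 0.8401


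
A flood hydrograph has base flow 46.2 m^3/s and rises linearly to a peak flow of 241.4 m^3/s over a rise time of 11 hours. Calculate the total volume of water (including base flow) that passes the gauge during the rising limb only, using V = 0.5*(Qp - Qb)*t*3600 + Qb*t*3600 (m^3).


V = 0.5*(241.4 - 46.2)*11*3600 + 46.2*11*3600 = 5.6945e+06 m^3


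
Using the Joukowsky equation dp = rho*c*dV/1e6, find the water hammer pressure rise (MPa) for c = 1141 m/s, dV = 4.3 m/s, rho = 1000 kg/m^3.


dp = 1000 * 1141 * 4.3 / 1e6 = 4.9063 MPa


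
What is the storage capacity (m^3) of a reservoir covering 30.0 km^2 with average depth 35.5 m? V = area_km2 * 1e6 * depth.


V = 30.0 * 1e6 * 35.5 = 1.0650e+09 m^3


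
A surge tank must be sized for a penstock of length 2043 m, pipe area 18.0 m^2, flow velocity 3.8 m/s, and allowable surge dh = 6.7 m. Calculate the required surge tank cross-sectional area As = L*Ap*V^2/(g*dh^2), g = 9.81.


As = 2043 * 18.0 * 3.8^2 / (9.81 * 6.7^2) = 1205.8394 m^2


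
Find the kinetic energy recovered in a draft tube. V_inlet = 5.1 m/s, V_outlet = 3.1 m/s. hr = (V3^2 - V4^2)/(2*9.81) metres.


hr = (5.1^2 - 3.1^2) / (2*9.81) = 0.8359 m


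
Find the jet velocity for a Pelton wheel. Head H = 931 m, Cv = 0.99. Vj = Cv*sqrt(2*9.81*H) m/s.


Vj = 0.99 * sqrt(2*9.81*931) = 133.8011 m/s


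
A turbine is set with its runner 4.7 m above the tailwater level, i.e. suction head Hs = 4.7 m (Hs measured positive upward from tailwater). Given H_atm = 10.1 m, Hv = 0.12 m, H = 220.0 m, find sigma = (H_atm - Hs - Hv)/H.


sigma = (10.1 - 4.7 - 0.12) / 220.0 = 0.0240


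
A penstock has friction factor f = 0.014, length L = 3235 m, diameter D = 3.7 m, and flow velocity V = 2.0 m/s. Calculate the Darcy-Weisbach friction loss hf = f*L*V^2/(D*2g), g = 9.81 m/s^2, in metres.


hf = 0.014 * 3235 * 2.0^2 / (3.7 * 2 * 9.81) = 2.4955 m


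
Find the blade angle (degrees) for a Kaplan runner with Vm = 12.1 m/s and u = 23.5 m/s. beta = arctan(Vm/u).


beta = arctan(12.1 / 23.5) = 27.2436 degrees


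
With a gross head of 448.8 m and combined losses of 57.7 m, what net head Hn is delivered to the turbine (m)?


Hn = 448.8 - 57.7 = 391.1000 m


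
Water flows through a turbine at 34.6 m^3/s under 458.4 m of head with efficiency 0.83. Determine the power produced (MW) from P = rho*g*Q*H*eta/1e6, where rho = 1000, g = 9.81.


P = 1000 * 9.81 * 34.6 * 458.4 * 0.83 / 1e6 = 129.1421 MW


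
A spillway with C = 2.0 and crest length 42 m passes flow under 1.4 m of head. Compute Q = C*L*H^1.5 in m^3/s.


Q = 2.0 * 42 * 1.4^1.5 = 139.1462 m^3/s


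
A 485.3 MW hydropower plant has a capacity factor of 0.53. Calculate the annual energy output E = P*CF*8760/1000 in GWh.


E = 485.3 * 0.53 * 8760 / 1000 = 2253.1508 GWh


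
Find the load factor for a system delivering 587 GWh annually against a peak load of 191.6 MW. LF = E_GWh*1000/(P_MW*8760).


LF = 587 * 1000 / (191.6 * 8760) = 0.3497


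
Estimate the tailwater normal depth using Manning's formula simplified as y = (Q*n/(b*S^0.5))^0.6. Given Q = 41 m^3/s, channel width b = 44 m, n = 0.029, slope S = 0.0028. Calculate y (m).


y = (41 * 0.029 / (44 * 0.0028^0.5))^0.6 = 0.6682 m


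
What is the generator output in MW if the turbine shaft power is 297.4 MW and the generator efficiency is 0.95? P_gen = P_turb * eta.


P_gen = 297.4 * 0.95 = 282.5300 MW


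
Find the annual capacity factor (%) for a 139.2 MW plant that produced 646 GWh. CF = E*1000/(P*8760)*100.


CF = 646 * 1000 / (139.2 * 8760) * 100 = 52.9772 %


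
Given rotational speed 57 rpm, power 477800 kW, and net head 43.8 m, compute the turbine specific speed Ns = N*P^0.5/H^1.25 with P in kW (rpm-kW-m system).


Ns = 57 * 477800^0.5 / 43.8^1.25 = 349.6675


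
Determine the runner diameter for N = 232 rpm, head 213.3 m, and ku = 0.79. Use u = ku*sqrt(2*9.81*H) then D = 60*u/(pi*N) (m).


u = 0.79 * sqrt(2*9.81*213.3) = 51.1060 m/s
D = 60 * 51.1060 / (pi * 232) = 4.2071 m


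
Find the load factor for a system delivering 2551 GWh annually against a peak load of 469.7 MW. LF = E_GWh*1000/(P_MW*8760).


LF = 2551 * 1000 / (469.7 * 8760) = 0.6200


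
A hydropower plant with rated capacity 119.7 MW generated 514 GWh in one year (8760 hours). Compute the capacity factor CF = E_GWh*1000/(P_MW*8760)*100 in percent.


CF = 514 * 1000 / (119.7 * 8760) * 100 = 49.0190 %


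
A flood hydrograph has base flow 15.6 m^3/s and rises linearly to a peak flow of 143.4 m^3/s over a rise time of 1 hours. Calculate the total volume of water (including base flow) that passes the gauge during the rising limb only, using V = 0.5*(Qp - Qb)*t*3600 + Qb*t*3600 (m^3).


V = 0.5*(143.4 - 15.6)*1*3600 + 15.6*1*3600 = 286200.0000 m^3


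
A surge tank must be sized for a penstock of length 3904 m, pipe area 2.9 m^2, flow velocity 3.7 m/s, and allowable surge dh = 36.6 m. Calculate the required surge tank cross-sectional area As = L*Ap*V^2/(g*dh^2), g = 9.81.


As = 3904 * 2.9 * 3.7^2 / (9.81 * 36.6^2) = 11.7945 m^2


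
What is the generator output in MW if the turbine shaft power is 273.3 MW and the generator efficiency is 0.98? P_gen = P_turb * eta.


P_gen = 273.3 * 0.98 = 267.8340 MW


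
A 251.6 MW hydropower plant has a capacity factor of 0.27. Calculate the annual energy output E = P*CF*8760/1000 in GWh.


E = 251.6 * 0.27 * 8760 / 1000 = 595.0843 GWh


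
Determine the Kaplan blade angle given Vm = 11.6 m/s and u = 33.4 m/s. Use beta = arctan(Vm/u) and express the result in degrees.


beta = arctan(11.6 / 33.4) = 19.1524 degrees


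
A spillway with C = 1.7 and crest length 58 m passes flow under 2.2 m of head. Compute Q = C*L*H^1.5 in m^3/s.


Q = 1.7 * 58 * 2.2^1.5 = 321.7444 m^3/s


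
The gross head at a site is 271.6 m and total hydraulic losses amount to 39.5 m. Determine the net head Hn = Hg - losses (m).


Hn = 271.6 - 39.5 = 232.1000 m


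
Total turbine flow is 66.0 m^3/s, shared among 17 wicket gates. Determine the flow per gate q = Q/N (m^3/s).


q = 66.0 / 17 = 3.8824 m^3/s


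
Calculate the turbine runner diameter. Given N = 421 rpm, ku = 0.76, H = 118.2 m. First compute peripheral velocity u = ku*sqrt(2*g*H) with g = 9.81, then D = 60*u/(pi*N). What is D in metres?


u = 0.76 * sqrt(2*9.81*118.2) = 36.5992 m/s
D = 60 * 36.5992 / (pi * 421) = 1.6603 m


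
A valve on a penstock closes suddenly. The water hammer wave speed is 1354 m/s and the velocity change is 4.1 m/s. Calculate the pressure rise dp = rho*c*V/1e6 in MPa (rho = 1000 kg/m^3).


dp = 1000 * 1354 * 4.1 / 1e6 = 5.5514 MPa


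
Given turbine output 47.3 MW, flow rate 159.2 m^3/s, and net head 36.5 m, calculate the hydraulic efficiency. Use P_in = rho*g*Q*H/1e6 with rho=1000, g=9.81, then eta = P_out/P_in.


P_in = 1000 * 9.81 * 159.2 * 36.5 / 1e6 = 57.0039 MW
eta = 47.3 / 57.0039 = 0.8298


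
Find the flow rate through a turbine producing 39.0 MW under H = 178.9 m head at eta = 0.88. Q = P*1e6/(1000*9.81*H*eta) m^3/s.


Q = 39.0 * 1e6 / (1000 * 9.81 * 178.9 * 0.88) = 25.2524 m^3/s


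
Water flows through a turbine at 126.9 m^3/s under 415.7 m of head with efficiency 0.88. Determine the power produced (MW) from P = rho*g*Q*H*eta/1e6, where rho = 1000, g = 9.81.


P = 1000 * 9.81 * 126.9 * 415.7 * 0.88 / 1e6 = 455.4003 MW


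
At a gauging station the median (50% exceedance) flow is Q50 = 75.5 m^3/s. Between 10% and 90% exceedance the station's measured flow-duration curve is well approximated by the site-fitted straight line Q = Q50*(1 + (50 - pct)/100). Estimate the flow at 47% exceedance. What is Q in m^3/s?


Q = 75.5 * (1 + (50 - 47)/100) = 77.7650 m^3/s


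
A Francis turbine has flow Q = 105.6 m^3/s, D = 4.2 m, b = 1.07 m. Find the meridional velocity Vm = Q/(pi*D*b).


Vm = 105.6 / (pi * 4.2 * 1.07) = 7.4796 m/s


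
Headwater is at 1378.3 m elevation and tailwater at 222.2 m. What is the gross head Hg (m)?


Hg = 1378.3 - 222.2 = 1156.1000 m


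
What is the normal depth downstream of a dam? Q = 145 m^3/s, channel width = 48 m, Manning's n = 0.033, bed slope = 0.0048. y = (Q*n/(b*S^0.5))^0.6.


y = (145 * 0.033 / (48 * 0.0048^0.5))^0.6 = 1.2440 m


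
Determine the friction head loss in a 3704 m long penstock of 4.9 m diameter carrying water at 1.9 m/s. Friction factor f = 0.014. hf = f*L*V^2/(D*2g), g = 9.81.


hf = 0.014 * 3704 * 1.9^2 / (4.9 * 2 * 9.81) = 1.9472 m


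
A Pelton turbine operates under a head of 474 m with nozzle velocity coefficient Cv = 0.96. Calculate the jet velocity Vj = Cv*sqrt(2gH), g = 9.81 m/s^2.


Vj = 0.96 * sqrt(2*9.81*474) = 92.5785 m/s


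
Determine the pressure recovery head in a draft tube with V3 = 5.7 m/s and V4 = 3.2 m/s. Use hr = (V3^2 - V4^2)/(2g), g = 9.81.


hr = (5.7^2 - 3.2^2) / (2*9.81) = 1.1340 m


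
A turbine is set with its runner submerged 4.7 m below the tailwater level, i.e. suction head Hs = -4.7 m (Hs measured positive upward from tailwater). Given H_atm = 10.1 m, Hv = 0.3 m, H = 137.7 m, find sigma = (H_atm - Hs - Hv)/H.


sigma = (10.1 - (-4.7) - 0.3) / 137.7 = 0.1053


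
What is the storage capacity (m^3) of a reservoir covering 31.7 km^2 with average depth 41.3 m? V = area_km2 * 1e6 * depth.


V = 31.7 * 1e6 * 41.3 = 1.3092e+09 m^3


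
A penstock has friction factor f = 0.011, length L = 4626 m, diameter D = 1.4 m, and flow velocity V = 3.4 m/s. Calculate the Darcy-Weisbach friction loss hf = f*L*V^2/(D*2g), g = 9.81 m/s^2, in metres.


hf = 0.011 * 4626 * 3.4^2 / (1.4 * 2 * 9.81) = 21.4155 m


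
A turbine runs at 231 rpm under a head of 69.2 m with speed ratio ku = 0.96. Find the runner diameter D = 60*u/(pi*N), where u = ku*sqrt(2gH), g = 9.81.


u = 0.96 * sqrt(2*9.81*69.2) = 35.3732 m/s
D = 60 * 35.3732 / (pi * 231) = 2.9246 m


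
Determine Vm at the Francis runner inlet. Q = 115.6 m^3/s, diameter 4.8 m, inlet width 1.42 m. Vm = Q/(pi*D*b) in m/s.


Vm = 115.6 / (pi * 4.8 * 1.42) = 5.3986 m/s


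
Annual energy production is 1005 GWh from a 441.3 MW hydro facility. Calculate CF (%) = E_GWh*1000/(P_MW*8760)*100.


CF = 1005 * 1000 / (441.3 * 8760) * 100 = 25.9973 %


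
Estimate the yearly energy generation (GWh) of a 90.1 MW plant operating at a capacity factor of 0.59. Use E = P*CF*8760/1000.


E = 90.1 * 0.59 * 8760 / 1000 = 465.6728 GWh


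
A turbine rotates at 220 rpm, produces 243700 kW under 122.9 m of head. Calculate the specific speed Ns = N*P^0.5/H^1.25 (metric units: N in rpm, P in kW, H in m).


Ns = 220 * 243700^0.5 / 122.9^1.25 = 265.4059


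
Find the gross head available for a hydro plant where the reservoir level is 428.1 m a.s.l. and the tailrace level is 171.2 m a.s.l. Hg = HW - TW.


Hg = 428.1 - 171.2 = 256.9000 m


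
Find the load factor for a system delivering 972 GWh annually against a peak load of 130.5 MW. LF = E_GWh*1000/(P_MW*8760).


LF = 972 * 1000 / (130.5 * 8760) = 0.8503


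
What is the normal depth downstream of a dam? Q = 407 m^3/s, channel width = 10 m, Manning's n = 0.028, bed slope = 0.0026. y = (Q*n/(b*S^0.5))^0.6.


y = (407 * 0.028 / (10 * 0.0026^0.5))^0.6 = 6.4500 m


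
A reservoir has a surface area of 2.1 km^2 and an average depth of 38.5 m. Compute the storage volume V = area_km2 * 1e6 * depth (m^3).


V = 2.1 * 1e6 * 38.5 = 8.0850e+07 m^3


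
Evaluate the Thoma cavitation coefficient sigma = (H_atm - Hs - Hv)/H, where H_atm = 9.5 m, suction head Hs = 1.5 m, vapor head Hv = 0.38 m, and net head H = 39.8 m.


sigma = (9.5 - 1.5 - 0.38) / 39.8 = 0.1915


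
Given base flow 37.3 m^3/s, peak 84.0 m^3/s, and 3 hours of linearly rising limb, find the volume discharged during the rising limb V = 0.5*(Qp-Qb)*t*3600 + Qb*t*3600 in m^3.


V = 0.5*(84.0 - 37.3)*3*3600 + 37.3*3*3600 = 655020.0000 m^3


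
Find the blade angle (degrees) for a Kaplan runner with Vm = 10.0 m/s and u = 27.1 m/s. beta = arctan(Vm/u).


beta = arctan(10.0 / 27.1) = 20.2542 degrees


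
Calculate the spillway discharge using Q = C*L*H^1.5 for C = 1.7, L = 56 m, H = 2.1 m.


Q = 1.7 * 56 * 2.1^1.5 = 289.7116 m^3/s


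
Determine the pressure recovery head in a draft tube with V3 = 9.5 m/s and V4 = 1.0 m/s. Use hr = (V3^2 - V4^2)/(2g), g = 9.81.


hr = (9.5^2 - 1.0^2) / (2*9.81) = 4.5489 m


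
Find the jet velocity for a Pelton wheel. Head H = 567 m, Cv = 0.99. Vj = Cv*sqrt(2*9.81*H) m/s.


Vj = 0.99 * sqrt(2*9.81*567) = 104.4182 m/s


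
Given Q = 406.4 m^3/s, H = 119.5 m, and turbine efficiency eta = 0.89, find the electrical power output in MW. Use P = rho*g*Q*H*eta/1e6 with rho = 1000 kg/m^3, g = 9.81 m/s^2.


P = 1000 * 9.81 * 406.4 * 119.5 * 0.89 / 1e6 = 424.0144 MW


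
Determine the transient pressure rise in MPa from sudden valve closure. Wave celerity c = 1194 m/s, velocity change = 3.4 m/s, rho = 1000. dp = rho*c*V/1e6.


dp = 1000 * 1194 * 3.4 / 1e6 = 4.0596 MPa


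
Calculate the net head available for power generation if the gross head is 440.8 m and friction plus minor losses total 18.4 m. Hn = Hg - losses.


Hn = 440.8 - 18.4 = 422.4000 m


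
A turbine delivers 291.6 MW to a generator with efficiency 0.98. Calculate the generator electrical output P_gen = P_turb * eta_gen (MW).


P_gen = 291.6 * 0.98 = 285.7680 MW


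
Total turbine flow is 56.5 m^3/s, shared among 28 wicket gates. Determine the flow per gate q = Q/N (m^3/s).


q = 56.5 / 28 = 2.0179 m^3/s


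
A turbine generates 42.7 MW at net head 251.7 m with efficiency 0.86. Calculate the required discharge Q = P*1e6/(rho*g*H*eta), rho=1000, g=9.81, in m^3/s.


Q = 42.7 * 1e6 / (1000 * 9.81 * 251.7 * 0.86) = 20.1084 m^3/s


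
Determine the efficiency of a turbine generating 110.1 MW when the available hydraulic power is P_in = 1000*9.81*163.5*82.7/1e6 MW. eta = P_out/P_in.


P_in = 1000 * 9.81 * 163.5 * 82.7 / 1e6 = 132.6454 MW
eta = 110.1 / 132.6454 = 0.8300


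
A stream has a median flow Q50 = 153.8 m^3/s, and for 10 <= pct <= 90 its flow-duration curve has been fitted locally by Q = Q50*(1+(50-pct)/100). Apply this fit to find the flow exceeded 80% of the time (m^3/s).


Q = 153.8 * (1 + (50 - 80)/100) = 107.6600 m^3/s


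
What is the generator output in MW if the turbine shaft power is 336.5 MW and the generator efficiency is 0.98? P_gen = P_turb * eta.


P_gen = 336.5 * 0.98 = 329.7700 MW


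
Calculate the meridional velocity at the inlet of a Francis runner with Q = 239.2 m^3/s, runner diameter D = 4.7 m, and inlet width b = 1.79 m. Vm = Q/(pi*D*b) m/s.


Vm = 239.2 / (pi * 4.7 * 1.79) = 9.0502 m/s


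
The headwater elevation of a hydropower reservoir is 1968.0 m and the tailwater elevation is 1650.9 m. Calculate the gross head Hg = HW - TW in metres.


Hg = 1968.0 - 1650.9 = 317.1000 m


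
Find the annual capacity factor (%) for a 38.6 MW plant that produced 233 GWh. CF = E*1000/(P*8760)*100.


CF = 233 * 1000 / (38.6 * 8760) * 100 = 68.9072 %


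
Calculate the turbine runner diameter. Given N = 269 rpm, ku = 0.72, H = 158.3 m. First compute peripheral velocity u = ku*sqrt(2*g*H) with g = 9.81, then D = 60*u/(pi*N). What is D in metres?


u = 0.72 * sqrt(2*9.81*158.3) = 40.1257 m/s
D = 60 * 40.1257 / (pi * 269) = 2.8489 m


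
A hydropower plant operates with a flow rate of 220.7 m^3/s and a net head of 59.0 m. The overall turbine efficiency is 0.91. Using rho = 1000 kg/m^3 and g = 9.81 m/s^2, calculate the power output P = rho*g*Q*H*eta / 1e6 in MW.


P = 1000 * 9.81 * 220.7 * 59.0 * 0.91 / 1e6 = 116.2424 MW


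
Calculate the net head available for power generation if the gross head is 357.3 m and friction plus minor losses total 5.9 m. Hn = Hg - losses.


Hn = 357.3 - 5.9 = 351.4000 m


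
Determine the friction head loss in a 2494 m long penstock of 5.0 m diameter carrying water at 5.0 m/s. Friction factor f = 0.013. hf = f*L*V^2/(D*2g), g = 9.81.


hf = 0.013 * 2494 * 5.0^2 / (5.0 * 2 * 9.81) = 8.2625 m


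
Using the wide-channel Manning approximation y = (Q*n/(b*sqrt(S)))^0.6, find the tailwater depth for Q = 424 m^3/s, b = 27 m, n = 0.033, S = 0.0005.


y = (424 * 0.033 / (27 * 0.0005^0.5))^0.6 = 6.5920 m


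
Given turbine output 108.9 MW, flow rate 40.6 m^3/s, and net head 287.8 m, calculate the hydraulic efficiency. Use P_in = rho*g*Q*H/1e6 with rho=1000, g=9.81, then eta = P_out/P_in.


P_in = 1000 * 9.81 * 40.6 * 287.8 / 1e6 = 114.6267 MW
eta = 108.9 / 114.6267 = 0.9500


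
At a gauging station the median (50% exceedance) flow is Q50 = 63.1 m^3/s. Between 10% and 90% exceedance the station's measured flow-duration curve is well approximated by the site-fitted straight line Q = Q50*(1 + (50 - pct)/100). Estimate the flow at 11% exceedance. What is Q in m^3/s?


Q = 63.1 * (1 + (50 - 11)/100) = 87.7090 m^3/s


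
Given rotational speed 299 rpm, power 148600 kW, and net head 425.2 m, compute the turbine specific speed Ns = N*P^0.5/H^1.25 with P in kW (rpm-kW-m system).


Ns = 299 * 148600^0.5 / 425.2^1.25 = 59.6951


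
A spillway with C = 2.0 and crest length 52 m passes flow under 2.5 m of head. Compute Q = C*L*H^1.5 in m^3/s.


Q = 2.0 * 52 * 2.5^1.5 = 411.0961 m^3/s


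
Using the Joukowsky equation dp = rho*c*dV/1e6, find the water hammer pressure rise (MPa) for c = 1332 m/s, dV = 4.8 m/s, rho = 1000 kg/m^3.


dp = 1000 * 1332 * 4.8 / 1e6 = 6.3936 MPa
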